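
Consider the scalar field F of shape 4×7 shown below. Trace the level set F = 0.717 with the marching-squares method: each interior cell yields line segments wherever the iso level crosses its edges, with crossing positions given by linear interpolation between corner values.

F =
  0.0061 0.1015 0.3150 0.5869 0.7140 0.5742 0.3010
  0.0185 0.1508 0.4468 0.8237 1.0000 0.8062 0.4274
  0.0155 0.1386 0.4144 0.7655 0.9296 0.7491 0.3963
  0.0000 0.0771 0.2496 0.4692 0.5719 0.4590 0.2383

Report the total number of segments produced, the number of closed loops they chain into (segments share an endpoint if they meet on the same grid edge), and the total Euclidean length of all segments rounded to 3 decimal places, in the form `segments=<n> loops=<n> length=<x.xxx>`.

segments=10 loops=1 length=7.866

cell (0,2): code 0100 → (0.549,3.000)–(1.000,2.717)
cell (0,3): code 1100 → (0.010,4.000)–(0.549,3.000)
cell (0,4): code 1100 → (0.616,5.000)–(0.010,4.000)
cell (0,5): code 1000 → (1.000,5.235)–(0.616,5.000)
cell (1,2): code 0110 → (1.000,2.717)–(2.000,2.862)
cell (1,5): code 1001 → (2.000,5.091)–(1.000,5.235)
cell (2,2): code 0010 → (2.000,2.862)–(2.164,3.000)
cell (2,3): code 0011 → (2.164,3.000)–(2.594,4.000)
cell (2,4): code 0011 → (2.594,4.000)–(2.111,5.000)
cell (2,5): code 0001 → (2.111,5.000)–(2.000,5.091)
total: 10 segments, chained into 1 closed loop(s), length Σ = 7.865679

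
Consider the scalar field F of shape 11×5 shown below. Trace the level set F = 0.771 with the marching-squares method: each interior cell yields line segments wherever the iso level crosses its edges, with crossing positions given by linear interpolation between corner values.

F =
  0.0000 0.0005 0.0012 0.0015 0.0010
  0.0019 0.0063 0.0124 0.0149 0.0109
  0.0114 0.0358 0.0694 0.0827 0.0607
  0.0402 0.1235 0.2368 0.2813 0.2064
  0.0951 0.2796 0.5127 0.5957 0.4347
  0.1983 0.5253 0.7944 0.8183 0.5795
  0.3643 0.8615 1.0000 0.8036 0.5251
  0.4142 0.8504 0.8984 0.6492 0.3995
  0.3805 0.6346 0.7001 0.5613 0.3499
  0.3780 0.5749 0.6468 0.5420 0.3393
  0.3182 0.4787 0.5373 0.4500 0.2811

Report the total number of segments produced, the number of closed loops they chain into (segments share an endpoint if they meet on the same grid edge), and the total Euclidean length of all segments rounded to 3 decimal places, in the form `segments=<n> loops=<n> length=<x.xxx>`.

cell (4,1): code 0100 → (4.917,2.000)–(5.000,1.913)
cell (4,2): code 1100 → (4.788,3.000)–(4.917,2.000)
cell (4,3): code 1000 → (5.000,3.198)–(4.788,3.000)
cell (5,0): code 0100 → (5.731,1.000)–(6.000,0.818)
cell (5,1): code 1110 → (5.000,1.913)–(5.731,1.000)
cell (5,3): code 1001 → (6.000,3.117)–(5.000,3.198)
cell (6,0): code 0110 → (6.000,0.818)–(7.000,0.818)
cell (6,2): code 1011 → (7.000,2.511)–(6.211,3.000)
cell (6,3): code 0001 → (6.211,3.000)–(6.000,3.117)
cell (7,0): code 0010 → (7.000,0.818)–(7.368,1.000)
cell (7,1): code 0011 → (7.368,1.000)–(7.642,2.000)
cell (7,2): code 0001 → (7.642,2.000)–(7.000,2.511)
total: 12 segments, chained into 1 closed loop(s), length Σ = 8.354779

segments=12 loops=1 length=8.355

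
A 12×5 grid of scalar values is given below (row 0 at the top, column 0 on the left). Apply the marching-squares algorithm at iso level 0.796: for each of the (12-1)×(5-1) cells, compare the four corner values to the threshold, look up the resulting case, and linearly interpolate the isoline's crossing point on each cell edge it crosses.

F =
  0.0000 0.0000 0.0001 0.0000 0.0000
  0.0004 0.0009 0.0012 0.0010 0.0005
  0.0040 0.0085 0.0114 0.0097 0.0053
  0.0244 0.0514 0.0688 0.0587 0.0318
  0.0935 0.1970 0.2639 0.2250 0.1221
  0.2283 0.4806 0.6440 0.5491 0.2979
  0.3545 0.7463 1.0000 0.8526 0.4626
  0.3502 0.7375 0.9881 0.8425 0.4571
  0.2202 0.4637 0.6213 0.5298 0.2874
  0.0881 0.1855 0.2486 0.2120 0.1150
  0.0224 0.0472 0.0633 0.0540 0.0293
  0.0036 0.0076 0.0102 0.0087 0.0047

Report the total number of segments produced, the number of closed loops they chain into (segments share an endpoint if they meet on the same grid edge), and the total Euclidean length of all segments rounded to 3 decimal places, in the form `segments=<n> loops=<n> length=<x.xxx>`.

segments=8 loops=1 length=6.485

cell (5,1): code 0100 → (5.427,2.000)–(6.000,1.196)
cell (5,2): code 1100 → (5.814,3.000)–(5.427,2.000)
cell (5,3): code 1000 → (6.000,3.145)–(5.814,3.000)
cell (6,1): code 0110 → (6.000,1.196)–(7.000,1.233)
cell (6,3): code 1001 → (7.000,3.121)–(6.000,3.145)
cell (7,1): code 0010 → (7.000,1.233)–(7.524,2.000)
cell (7,2): code 0011 → (7.524,2.000)–(7.149,3.000)
cell (7,3): code 0001 → (7.149,3.000)–(7.000,3.121)
total: 8 segments, chained into 1 closed loop(s), length Σ = 6.484695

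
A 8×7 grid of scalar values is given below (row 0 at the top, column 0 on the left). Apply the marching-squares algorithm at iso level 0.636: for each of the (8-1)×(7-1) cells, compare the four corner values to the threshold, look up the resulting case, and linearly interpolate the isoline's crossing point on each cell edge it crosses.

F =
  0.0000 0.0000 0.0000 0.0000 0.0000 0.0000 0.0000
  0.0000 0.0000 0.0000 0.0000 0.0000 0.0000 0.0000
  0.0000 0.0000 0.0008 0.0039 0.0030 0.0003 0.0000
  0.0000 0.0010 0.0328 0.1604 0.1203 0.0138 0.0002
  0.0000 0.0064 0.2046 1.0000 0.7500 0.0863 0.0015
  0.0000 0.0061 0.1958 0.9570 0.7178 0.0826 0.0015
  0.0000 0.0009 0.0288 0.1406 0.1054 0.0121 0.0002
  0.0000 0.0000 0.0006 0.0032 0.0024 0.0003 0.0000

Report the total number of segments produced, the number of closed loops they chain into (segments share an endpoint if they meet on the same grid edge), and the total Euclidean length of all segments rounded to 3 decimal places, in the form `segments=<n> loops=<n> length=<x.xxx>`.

cell (3,2): code 0100 → (3.566,3.000)–(4.000,2.542)
cell (3,3): code 1100 → (3.819,4.000)–(3.566,3.000)
cell (3,4): code 1000 → (4.000,4.172)–(3.819,4.000)
cell (4,2): code 0110 → (4.000,2.542)–(5.000,2.578)
cell (4,4): code 1001 → (5.000,4.129)–(4.000,4.172)
cell (5,2): code 0010 → (5.000,2.578)–(5.393,3.000)
cell (5,3): code 0011 → (5.393,3.000)–(5.134,4.000)
cell (5,4): code 0001 → (5.134,4.000)–(5.000,4.129)
total: 8 segments, chained into 1 closed loop(s), length Σ = 5.708154

segments=8 loops=1 length=5.708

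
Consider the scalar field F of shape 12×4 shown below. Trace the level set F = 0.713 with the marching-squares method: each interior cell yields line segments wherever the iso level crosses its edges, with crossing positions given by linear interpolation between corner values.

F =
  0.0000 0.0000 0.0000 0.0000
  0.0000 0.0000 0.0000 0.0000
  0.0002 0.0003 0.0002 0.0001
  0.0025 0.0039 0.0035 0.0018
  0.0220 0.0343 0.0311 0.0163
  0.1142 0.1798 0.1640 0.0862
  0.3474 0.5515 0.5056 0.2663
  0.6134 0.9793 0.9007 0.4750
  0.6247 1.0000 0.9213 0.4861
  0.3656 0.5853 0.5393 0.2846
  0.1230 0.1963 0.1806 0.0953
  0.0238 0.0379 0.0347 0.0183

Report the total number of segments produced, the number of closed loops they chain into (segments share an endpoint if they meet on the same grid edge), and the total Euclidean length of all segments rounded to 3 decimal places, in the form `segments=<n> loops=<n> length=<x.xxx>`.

segments=8 loops=1 length=7.386

cell (6,0): code 0100 → (6.378,1.000)–(7.000,0.272)
cell (6,1): code 1100 → (6.525,2.000)–(6.378,1.000)
cell (6,2): code 1000 → (7.000,2.441)–(6.525,2.000)
cell (7,0): code 0110 → (7.000,0.272)–(8.000,0.235)
cell (7,2): code 1001 → (8.000,2.479)–(7.000,2.441)
cell (8,0): code 0010 → (8.000,0.235)–(8.692,1.000)
cell (8,1): code 0011 → (8.692,1.000)–(8.545,2.000)
cell (8,2): code 0001 → (8.545,2.000)–(8.000,2.479)
total: 8 segments, chained into 1 closed loop(s), length Σ = 7.385697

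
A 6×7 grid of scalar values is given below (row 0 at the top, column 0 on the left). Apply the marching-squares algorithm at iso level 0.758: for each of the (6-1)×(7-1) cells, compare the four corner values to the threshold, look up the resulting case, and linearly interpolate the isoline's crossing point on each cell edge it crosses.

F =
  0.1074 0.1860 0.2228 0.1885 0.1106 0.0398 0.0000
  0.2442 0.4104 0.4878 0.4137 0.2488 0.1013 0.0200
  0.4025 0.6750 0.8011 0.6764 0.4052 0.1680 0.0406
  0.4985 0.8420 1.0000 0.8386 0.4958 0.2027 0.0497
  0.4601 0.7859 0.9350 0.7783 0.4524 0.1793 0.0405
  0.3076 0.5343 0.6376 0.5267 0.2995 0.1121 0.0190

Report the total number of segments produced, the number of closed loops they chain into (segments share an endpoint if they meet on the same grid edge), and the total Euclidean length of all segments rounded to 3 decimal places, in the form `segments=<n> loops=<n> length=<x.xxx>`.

segments=12 loops=1 length=8.005

cell (1,1): code 0100 → (1.862,2.000)–(2.000,1.658)
cell (1,2): code 1000 → (2.000,2.346)–(1.862,2.000)
cell (2,0): code 0100 → (2.497,1.000)–(3.000,0.755)
cell (2,1): code 1110 → (2.000,1.658)–(2.497,1.000)
cell (2,2): code 1101 → (2.503,3.000)–(2.000,2.346)
cell (2,3): code 1000 → (3.000,3.235)–(2.503,3.000)
cell (3,0): code 0110 → (3.000,0.755)–(4.000,0.914)
cell (3,3): code 1001 → (4.000,3.062)–(3.000,3.235)
cell (4,0): code 0010 → (4.000,0.914)–(4.111,1.000)
cell (4,1): code 0011 → (4.111,1.000)–(4.595,2.000)
cell (4,2): code 0011 → (4.595,2.000)–(4.081,3.000)
cell (4,3): code 0001 → (4.081,3.000)–(4.000,3.062)
total: 12 segments, chained into 1 closed loop(s), length Σ = 8.004722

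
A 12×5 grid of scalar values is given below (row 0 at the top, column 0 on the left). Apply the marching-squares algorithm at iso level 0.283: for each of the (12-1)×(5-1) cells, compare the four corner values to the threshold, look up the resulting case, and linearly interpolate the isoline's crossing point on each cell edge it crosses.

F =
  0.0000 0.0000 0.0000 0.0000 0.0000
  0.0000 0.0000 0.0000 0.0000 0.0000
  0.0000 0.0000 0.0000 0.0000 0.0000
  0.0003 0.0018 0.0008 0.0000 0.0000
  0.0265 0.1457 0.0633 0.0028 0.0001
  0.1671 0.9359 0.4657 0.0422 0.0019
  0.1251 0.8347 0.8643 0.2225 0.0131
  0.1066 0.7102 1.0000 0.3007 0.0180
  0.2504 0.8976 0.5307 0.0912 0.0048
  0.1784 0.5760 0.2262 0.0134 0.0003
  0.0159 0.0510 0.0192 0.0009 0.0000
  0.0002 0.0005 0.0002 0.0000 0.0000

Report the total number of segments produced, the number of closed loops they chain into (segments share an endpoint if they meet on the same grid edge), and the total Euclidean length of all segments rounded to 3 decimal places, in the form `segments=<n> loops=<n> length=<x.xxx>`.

segments=16 loops=1 length=13.343

cell (4,0): code 0100 → (4.174,1.000)–(5.000,0.151)
cell (4,1): code 1100 → (4.546,2.000)–(4.174,1.000)
cell (4,2): code 1000 → (5.000,2.431)–(4.546,2.000)
cell (5,0): code 0110 → (5.000,0.151)–(6.000,0.223)
cell (5,2): code 1001 → (6.000,2.906)–(5.000,2.431)
cell (6,0): code 0110 → (6.000,0.223)–(7.000,0.292)
cell (6,2): code 1101 → (6.774,3.000)–(6.000,2.906)
cell (6,3): code 1000 → (7.000,3.063)–(6.774,3.000)
cell (7,0): code 0110 → (7.000,0.292)–(8.000,0.050)
cell (7,2): code 1011 → (8.000,2.564)–(7.084,3.000)
cell (7,3): code 0001 → (7.084,3.000)–(7.000,3.063)
cell (8,0): code 0110 → (8.000,0.050)–(9.000,0.263)
cell (8,1): code 1011 → (9.000,1.838)–(8.813,2.000)
cell (8,2): code 0001 → (8.813,2.000)–(8.000,2.564)
cell (9,0): code 0010 → (9.000,0.263)–(9.558,1.000)
cell (9,1): code 0001 → (9.558,1.000)–(9.000,1.838)
total: 16 segments, chained into 1 closed loop(s), length Σ = 13.342636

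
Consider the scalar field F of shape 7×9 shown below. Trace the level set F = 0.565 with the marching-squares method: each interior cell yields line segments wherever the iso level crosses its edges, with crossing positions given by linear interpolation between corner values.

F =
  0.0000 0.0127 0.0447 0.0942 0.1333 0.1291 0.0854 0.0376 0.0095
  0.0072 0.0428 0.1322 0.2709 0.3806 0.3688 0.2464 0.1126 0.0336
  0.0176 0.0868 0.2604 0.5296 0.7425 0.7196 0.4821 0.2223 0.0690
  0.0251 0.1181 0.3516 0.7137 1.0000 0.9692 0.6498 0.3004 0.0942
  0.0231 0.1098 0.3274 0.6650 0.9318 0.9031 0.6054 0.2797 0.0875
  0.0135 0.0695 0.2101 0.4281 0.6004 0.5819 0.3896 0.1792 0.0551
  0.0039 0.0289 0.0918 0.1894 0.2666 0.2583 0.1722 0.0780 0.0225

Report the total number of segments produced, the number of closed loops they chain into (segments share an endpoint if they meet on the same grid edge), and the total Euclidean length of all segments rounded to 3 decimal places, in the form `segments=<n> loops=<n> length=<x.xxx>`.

segments=16 loops=1 length=11.374

cell (1,3): code 0100 → (1.510,4.000)–(2.000,3.166)
cell (1,4): code 1100 → (1.559,5.000)–(1.510,4.000)
cell (1,5): code 1000 → (2.000,5.651)–(1.559,5.000)
cell (2,2): code 0100 → (2.192,3.000)–(3.000,2.589)
cell (2,3): code 1110 → (2.000,3.166)–(2.192,3.000)
cell (2,5): code 1101 → (2.494,6.000)–(2.000,5.651)
cell (2,6): code 1000 → (3.000,6.243)–(2.494,6.000)
cell (3,2): code 0110 → (3.000,2.589)–(4.000,2.704)
cell (3,6): code 1001 → (4.000,6.124)–(3.000,6.243)
cell (4,2): code 0010 → (4.000,2.704)–(4.422,3.000)
cell (4,3): code 0111 → (4.422,3.000)–(5.000,3.795)
cell (4,5): code 1011 → (5.000,5.088)–(4.187,6.000)
cell (4,6): code 0001 → (4.187,6.000)–(4.000,6.124)
cell (5,3): code 0010 → (5.000,3.795)–(5.106,4.000)
cell (5,4): code 0011 → (5.106,4.000)–(5.052,5.000)
cell (5,5): code 0001 → (5.052,5.000)–(5.000,5.088)
total: 16 segments, chained into 1 closed loop(s), length Σ = 11.373864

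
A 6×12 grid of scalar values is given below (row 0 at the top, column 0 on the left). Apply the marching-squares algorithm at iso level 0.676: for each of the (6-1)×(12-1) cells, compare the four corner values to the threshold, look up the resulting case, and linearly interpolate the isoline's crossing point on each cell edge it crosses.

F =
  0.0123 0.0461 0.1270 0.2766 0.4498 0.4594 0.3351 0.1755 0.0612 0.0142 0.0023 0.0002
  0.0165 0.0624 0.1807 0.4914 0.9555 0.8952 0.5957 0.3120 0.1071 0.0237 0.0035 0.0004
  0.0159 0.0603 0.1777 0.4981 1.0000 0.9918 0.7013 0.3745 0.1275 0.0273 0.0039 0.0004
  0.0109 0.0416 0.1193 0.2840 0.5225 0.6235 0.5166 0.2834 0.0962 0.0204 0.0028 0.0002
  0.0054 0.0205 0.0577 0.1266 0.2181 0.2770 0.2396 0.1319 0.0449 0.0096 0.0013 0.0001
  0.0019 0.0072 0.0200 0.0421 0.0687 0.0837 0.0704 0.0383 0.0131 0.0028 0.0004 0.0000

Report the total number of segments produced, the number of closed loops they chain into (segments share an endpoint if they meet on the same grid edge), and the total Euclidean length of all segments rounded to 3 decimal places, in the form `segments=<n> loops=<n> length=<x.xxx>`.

segments=10 loops=1 length=8.108

cell (0,3): code 0100 → (0.447,4.000)–(1.000,3.398)
cell (0,4): code 1100 → (0.497,5.000)–(0.447,4.000)
cell (0,5): code 1000 → (1.000,5.732)–(0.497,5.000)
cell (1,3): code 0110 → (1.000,3.398)–(2.000,3.354)
cell (1,5): code 1101 → (1.760,6.000)–(1.000,5.732)
cell (1,6): code 1000 → (2.000,6.077)–(1.760,6.000)
cell (2,3): code 0010 → (2.000,3.354)–(2.679,4.000)
cell (2,4): code 0011 → (2.679,4.000)–(2.857,5.000)
cell (2,5): code 0011 → (2.857,5.000)–(2.137,6.000)
cell (2,6): code 0001 → (2.137,6.000)–(2.000,6.077)
total: 10 segments, chained into 1 closed loop(s), length Σ = 8.108019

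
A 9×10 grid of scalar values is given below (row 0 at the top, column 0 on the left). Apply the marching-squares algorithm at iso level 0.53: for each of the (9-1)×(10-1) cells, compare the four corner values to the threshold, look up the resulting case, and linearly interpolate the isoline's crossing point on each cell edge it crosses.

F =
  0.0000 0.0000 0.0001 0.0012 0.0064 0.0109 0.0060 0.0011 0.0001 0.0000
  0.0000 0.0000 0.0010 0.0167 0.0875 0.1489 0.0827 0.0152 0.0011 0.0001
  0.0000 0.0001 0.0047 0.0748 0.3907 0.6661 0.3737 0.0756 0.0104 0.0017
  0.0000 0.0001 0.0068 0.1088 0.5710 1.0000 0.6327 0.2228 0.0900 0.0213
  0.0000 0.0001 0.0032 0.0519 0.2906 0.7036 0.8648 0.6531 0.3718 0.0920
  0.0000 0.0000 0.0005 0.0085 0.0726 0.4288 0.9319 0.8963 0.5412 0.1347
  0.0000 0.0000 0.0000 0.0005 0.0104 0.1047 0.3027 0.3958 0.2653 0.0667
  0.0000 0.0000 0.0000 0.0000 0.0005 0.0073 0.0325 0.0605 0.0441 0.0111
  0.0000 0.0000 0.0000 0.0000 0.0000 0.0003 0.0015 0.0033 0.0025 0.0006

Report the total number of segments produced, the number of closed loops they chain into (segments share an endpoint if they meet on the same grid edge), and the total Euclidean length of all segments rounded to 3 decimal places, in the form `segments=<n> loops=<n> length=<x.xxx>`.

cell (1,4): code 0100 → (1.737,5.000)–(2.000,4.506)
cell (1,5): code 1000 → (2.000,5.465)–(1.737,5.000)
cell (2,3): code 0100 → (2.773,4.000)–(3.000,3.911)
cell (2,4): code 1110 → (2.000,4.506)–(2.773,4.000)
cell (2,5): code 1101 → (2.603,6.000)–(2.000,5.465)
cell (2,6): code 1000 → (3.000,6.251)–(2.603,6.000)
cell (3,3): code 0010 → (3.000,3.911)–(3.146,4.000)
cell (3,4): code 0111 → (3.146,4.000)–(4.000,4.580)
cell (3,6): code 1101 → (3.714,7.000)–(3.000,6.251)
cell (3,7): code 1000 → (4.000,7.438)–(3.714,7.000)
cell (4,4): code 0010 → (4.000,4.580)–(4.632,5.000)
cell (4,5): code 0111 → (4.632,5.000)–(5.000,5.201)
cell (4,7): code 1101 → (4.934,8.000)–(4.000,7.438)
cell (4,8): code 1000 → (5.000,8.028)–(4.934,8.000)
cell (5,5): code 0010 → (5.000,5.201)–(5.639,6.000)
cell (5,6): code 0011 → (5.639,6.000)–(5.732,7.000)
cell (5,7): code 0011 → (5.732,7.000)–(5.041,8.000)
cell (5,8): code 0001 → (5.041,8.000)–(5.000,8.028)
total: 18 segments, chained into 1 closed loop(s), length Σ = 11.930284

segments=18 loops=1 length=11.930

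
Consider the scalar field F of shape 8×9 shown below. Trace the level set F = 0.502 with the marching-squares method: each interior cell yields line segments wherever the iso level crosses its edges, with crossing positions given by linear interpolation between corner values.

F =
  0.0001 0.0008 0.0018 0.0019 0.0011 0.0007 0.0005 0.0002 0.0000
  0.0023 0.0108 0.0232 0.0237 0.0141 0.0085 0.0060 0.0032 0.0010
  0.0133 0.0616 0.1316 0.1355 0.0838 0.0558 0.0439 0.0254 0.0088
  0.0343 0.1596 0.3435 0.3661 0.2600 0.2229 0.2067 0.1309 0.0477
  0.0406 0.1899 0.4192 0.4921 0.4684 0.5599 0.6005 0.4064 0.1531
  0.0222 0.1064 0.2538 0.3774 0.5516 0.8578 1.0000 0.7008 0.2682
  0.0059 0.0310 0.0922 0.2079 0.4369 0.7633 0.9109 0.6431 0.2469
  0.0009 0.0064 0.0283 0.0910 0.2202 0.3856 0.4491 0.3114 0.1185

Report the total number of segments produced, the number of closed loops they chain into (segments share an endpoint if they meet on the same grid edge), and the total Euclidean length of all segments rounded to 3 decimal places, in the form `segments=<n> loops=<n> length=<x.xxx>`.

cell (3,4): code 0100 → (3.828,5.000)–(4.000,4.367)
cell (3,5): code 1100 → (3.750,6.000)–(3.828,5.000)
cell (3,6): code 1000 → (4.000,6.507)–(3.750,6.000)
cell (4,3): code 0100 → (4.404,4.000)–(5.000,3.715)
cell (4,4): code 1110 → (4.000,4.367)–(4.404,4.000)
cell (4,6): code 1101 → (4.325,7.000)–(4.000,6.507)
cell (4,7): code 1000 → (5.000,7.460)–(4.325,7.000)
cell (5,3): code 0010 → (5.000,3.715)–(5.432,4.000)
cell (5,4): code 0111 → (5.432,4.000)–(6.000,4.199)
cell (5,7): code 1001 → (6.000,7.356)–(5.000,7.460)
cell (6,4): code 0010 → (6.000,4.199)–(6.692,5.000)
cell (6,5): code 0011 → (6.692,5.000)–(6.885,6.000)
cell (6,6): code 0011 → (6.885,6.000)–(6.425,7.000)
cell (6,7): code 0001 → (6.425,7.000)–(6.000,7.356)
total: 14 segments, chained into 1 closed loop(s), length Σ = 10.694621

segments=14 loops=1 length=10.695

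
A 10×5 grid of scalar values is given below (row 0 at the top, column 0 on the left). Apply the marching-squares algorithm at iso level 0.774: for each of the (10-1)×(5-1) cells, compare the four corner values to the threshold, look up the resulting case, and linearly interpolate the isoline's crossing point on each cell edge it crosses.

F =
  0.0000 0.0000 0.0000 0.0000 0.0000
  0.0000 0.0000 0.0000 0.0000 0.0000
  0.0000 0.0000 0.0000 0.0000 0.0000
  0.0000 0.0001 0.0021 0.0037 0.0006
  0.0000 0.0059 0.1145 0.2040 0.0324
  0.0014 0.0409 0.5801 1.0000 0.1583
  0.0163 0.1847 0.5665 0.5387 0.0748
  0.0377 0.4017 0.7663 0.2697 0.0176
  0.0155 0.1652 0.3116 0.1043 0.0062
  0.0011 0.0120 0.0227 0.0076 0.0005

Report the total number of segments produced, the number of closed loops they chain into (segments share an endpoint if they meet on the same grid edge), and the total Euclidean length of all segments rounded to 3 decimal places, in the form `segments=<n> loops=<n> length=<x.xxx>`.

cell (4,2): code 0100 → (4.716,3.000)–(5.000,2.462)
cell (4,3): code 1000 → (5.000,3.269)–(4.716,3.000)
cell (5,2): code 0010 → (5.000,2.462)–(5.490,3.000)
cell (5,3): code 0001 → (5.490,3.000)–(5.000,3.269)
total: 4 segments, chained into 1 closed loop(s), length Σ = 2.285775

segments=4 loops=1 length=2.286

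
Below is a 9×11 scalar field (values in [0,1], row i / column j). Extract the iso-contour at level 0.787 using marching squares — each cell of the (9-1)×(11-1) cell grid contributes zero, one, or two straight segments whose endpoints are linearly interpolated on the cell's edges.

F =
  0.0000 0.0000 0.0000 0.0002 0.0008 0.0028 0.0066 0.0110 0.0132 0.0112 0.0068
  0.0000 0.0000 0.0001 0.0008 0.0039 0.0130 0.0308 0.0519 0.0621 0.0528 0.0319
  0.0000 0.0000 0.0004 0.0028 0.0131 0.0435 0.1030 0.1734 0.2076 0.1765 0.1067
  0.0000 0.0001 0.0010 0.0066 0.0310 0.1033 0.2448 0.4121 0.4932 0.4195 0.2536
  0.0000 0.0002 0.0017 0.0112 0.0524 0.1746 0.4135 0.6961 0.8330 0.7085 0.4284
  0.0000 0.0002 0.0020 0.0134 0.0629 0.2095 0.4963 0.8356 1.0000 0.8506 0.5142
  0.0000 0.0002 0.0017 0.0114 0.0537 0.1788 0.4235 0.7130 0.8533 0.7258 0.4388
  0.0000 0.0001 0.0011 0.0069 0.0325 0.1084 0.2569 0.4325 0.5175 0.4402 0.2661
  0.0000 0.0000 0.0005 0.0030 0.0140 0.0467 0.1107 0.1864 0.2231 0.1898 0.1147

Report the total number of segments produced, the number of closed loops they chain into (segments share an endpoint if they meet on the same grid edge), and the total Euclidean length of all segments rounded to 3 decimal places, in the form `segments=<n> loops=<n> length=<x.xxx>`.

cell (3,7): code 0100 → (3.865,8.000)–(4.000,7.664)
cell (3,8): code 1000 → (4.000,8.369)–(3.865,8.000)
cell (4,6): code 0100 → (4.652,7.000)–(5.000,6.857)
cell (4,7): code 1110 → (4.000,7.664)–(4.652,7.000)
cell (4,8): code 1101 → (4.552,9.000)–(4.000,8.369)
cell (4,9): code 1000 → (5.000,9.189)–(4.552,9.000)
cell (5,6): code 0010 → (5.000,6.857)–(5.396,7.000)
cell (5,7): code 0111 → (5.396,7.000)–(6.000,7.527)
cell (5,8): code 1011 → (6.000,8.520)–(5.510,9.000)
cell (5,9): code 0001 → (5.510,9.000)–(5.000,9.189)
cell (6,7): code 0010 → (6.000,7.527)–(6.197,8.000)
cell (6,8): code 0001 → (6.197,8.000)–(6.000,8.520)
total: 12 segments, chained into 1 closed loop(s), length Σ = 6.908098

segments=12 loops=1 length=6.908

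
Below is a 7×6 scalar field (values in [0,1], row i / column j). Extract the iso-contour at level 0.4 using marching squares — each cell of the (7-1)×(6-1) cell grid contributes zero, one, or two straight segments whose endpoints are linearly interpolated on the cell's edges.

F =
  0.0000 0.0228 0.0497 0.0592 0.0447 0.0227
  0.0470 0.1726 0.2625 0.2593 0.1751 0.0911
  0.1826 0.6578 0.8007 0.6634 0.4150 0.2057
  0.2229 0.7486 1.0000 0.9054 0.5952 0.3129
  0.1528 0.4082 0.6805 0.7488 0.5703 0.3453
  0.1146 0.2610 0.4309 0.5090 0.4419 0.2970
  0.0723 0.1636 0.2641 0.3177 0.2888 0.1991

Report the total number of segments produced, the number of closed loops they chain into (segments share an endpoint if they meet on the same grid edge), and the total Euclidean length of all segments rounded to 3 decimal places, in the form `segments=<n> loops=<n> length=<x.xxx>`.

cell (1,0): code 0100 → (1.469,1.000)–(2.000,0.457)
cell (1,1): code 1100 → (1.255,2.000)–(1.469,1.000)
cell (1,2): code 1100 → (1.348,3.000)–(1.255,2.000)
cell (1,3): code 1100 → (1.937,4.000)–(1.348,3.000)
cell (1,4): code 1000 → (2.000,4.072)–(1.937,4.000)
cell (2,0): code 0110 → (2.000,0.457)–(3.000,0.337)
cell (2,4): code 1001 → (3.000,4.691)–(2.000,4.072)
cell (3,0): code 0110 → (3.000,0.337)–(4.000,0.968)
cell (3,4): code 1001 → (4.000,4.757)–(3.000,4.691)
cell (4,0): code 0010 → (4.000,0.968)–(4.056,1.000)
cell (4,1): code 0111 → (4.056,1.000)–(5.000,1.818)
cell (4,4): code 1001 → (5.000,4.289)–(4.000,4.757)
cell (5,1): code 0010 → (5.000,1.818)–(5.185,2.000)
cell (5,2): code 0011 → (5.185,2.000)–(5.570,3.000)
cell (5,3): code 0011 → (5.570,3.000)–(5.274,4.000)
cell (5,4): code 0001 → (5.274,4.000)–(5.000,4.289)
total: 16 segments, chained into 1 closed loop(s), length Σ = 13.600005

segments=16 loops=1 length=13.600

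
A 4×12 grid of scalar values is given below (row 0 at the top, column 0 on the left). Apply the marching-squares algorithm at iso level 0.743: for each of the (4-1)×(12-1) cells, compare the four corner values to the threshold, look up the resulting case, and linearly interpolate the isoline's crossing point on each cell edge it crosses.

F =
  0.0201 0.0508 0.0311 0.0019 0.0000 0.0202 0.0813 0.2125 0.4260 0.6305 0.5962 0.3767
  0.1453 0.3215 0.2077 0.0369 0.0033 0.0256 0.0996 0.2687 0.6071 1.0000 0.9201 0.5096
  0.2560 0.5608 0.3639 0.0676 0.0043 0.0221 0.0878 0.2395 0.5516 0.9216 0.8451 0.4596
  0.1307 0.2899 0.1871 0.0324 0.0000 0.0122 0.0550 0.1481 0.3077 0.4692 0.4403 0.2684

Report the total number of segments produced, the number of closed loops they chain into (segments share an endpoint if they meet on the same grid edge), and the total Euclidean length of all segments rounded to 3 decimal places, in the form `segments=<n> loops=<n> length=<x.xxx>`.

cell (0,8): code 0100 → (0.304,9.000)–(1.000,8.346)
cell (0,9): code 1100 → (0.453,10.000)–(0.304,9.000)
cell (0,10): code 1000 → (1.000,10.431)–(0.453,10.000)
cell (1,8): code 0110 → (1.000,8.346)–(2.000,8.517)
cell (1,10): code 1001 → (2.000,10.265)–(1.000,10.431)
cell (2,8): code 0010 → (2.000,8.517)–(2.395,9.000)
cell (2,9): code 0011 → (2.395,9.000)–(2.252,10.000)
cell (2,10): code 0001 → (2.252,10.000)–(2.000,10.265)
total: 8 segments, chained into 1 closed loop(s), length Σ = 6.690072

segments=8 loops=1 length=6.690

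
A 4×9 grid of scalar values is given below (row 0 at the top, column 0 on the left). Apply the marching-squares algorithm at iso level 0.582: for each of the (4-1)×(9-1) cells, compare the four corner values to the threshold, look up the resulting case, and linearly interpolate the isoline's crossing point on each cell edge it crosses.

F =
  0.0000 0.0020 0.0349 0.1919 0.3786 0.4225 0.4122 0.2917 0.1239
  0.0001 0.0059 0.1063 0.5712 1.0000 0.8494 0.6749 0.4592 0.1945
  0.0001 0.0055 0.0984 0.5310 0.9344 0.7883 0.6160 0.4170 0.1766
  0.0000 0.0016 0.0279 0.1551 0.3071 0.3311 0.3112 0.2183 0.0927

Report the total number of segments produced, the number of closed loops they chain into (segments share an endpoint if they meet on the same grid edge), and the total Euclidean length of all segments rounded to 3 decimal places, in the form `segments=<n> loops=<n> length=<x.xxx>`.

segments=10 loops=1 length=9.122

cell (0,3): code 0100 → (0.327,4.000)–(1.000,3.025)
cell (0,4): code 1100 → (0.374,5.000)–(0.327,4.000)
cell (0,5): code 1100 → (0.646,6.000)–(0.374,5.000)
cell (0,6): code 1000 → (1.000,6.431)–(0.646,6.000)
cell (1,3): code 0110 → (1.000,3.025)–(2.000,3.126)
cell (1,6): code 1001 → (2.000,6.171)–(1.000,6.431)
cell (2,3): code 0010 → (2.000,3.126)–(2.562,4.000)
cell (2,4): code 0011 → (2.562,4.000)–(2.451,5.000)
cell (2,5): code 0011 → (2.451,5.000)–(2.112,6.000)
cell (2,6): code 0001 → (2.112,6.000)–(2.000,6.171)
total: 10 segments, chained into 1 closed loop(s), length Σ = 9.122434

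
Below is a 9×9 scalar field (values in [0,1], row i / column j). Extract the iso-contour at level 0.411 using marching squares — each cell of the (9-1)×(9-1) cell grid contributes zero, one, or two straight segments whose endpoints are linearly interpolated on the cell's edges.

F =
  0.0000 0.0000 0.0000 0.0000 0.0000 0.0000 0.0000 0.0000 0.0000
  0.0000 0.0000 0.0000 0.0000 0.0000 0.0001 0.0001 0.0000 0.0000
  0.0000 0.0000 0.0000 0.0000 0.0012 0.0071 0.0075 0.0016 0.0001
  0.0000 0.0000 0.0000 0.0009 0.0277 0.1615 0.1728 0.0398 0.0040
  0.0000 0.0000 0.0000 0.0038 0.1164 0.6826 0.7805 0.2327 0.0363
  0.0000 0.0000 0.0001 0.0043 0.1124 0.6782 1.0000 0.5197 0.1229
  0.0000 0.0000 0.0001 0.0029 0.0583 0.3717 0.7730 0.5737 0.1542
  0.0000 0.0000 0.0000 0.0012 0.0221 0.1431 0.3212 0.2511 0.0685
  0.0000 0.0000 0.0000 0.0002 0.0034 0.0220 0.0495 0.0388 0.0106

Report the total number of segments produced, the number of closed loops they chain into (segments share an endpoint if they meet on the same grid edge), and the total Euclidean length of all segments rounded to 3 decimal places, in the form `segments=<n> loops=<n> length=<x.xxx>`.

cell (3,4): code 0100 → (3.479,5.000)–(4.000,4.520)
cell (3,5): code 1100 → (3.392,6.000)–(3.479,5.000)
cell (3,6): code 1000 → (4.000,6.675)–(3.392,6.000)
cell (4,4): code 0110 → (4.000,4.520)–(5.000,4.528)
cell (4,6): code 1101 → (4.621,7.000)–(4.000,6.675)
cell (4,7): code 1000 → (5.000,7.274)–(4.621,7.000)
cell (5,4): code 0010 → (5.000,4.528)–(5.872,5.000)
cell (5,5): code 0111 → (5.872,5.000)–(6.000,5.098)
cell (5,7): code 1001 → (6.000,7.388)–(5.000,7.274)
cell (6,5): code 0010 → (6.000,5.098)–(6.801,6.000)
cell (6,6): code 0011 → (6.801,6.000)–(6.504,7.000)
cell (6,7): code 0001 → (6.504,7.000)–(6.000,7.388)
total: 12 segments, chained into 1 closed loop(s), length Σ = 9.834216

segments=12 loops=1 length=9.834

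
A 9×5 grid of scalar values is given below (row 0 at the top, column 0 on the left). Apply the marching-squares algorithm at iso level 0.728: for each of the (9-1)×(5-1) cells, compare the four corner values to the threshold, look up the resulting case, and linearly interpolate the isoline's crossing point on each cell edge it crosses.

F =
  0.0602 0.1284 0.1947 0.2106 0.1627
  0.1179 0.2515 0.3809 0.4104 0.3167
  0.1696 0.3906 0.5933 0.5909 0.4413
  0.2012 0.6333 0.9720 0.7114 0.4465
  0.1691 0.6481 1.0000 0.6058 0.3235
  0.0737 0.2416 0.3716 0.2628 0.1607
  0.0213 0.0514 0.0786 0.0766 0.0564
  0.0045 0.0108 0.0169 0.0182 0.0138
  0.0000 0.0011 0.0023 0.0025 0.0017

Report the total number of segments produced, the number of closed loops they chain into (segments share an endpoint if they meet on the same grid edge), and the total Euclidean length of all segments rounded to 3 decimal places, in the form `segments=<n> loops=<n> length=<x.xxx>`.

segments=6 loops=1 length=5.835

cell (2,1): code 0100 → (2.356,2.000)–(3.000,1.280)
cell (2,2): code 1000 → (3.000,2.936)–(2.356,2.000)
cell (3,1): code 0110 → (3.000,1.280)–(4.000,1.227)
cell (3,2): code 1001 → (4.000,2.690)–(3.000,2.936)
cell (4,1): code 0010 → (4.000,1.227)–(4.433,2.000)
cell (4,2): code 0001 → (4.433,2.000)–(4.000,2.690)
total: 6 segments, chained into 1 closed loop(s), length Σ = 5.834753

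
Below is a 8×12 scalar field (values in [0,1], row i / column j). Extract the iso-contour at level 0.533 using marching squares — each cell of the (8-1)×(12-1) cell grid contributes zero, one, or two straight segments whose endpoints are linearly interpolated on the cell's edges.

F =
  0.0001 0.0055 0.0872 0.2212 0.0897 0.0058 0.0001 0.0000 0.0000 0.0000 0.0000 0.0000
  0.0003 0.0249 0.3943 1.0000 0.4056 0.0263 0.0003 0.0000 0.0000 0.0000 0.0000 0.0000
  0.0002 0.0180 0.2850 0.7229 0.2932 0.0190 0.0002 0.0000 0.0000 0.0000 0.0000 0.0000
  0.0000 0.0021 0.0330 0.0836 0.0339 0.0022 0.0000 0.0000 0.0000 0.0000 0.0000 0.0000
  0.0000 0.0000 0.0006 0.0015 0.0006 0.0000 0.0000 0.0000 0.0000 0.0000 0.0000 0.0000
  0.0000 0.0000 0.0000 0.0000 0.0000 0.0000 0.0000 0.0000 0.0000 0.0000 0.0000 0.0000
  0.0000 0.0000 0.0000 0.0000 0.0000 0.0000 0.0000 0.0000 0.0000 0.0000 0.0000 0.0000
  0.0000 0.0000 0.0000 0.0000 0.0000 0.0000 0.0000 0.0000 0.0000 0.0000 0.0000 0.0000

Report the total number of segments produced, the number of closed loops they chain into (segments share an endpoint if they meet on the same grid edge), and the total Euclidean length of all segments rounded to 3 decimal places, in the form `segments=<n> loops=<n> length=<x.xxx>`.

cell (0,2): code 0100 → (0.400,3.000)–(1.000,2.229)
cell (0,3): code 1000 → (1.000,3.786)–(0.400,3.000)
cell (1,2): code 0110 → (1.000,2.229)–(2.000,2.566)
cell (1,3): code 1001 → (2.000,3.442)–(1.000,3.786)
cell (2,2): code 0010 → (2.000,2.566)–(2.297,3.000)
cell (2,3): code 0001 → (2.297,3.000)–(2.000,3.442)
total: 6 segments, chained into 1 closed loop(s), length Σ = 5.136015

segments=6 loops=1 length=5.136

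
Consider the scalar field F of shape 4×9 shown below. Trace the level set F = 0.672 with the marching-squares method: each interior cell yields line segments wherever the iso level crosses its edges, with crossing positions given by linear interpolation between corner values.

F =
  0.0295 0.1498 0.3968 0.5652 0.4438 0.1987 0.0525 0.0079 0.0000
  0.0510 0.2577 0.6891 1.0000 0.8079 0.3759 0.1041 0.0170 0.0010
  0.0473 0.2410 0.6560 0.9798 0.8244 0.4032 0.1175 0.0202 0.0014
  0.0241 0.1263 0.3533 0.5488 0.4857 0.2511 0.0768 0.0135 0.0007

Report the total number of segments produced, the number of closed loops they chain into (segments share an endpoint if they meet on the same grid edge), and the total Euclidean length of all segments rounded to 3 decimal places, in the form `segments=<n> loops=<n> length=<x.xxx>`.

cell (0,1): code 0100 → (0.941,2.000)–(1.000,1.960)
cell (0,2): code 1100 → (0.246,3.000)–(0.941,2.000)
cell (0,3): code 1100 → (0.627,4.000)–(0.246,3.000)
cell (0,4): code 1000 → (1.000,4.315)–(0.627,4.000)
cell (1,1): code 0010 → (1.000,1.960)–(1.517,2.000)
cell (1,2): code 0111 → (1.517,2.000)–(2.000,2.049)
cell (1,4): code 1001 → (2.000,4.362)–(1.000,4.315)
cell (2,2): code 0010 → (2.000,2.049)–(2.714,3.000)
cell (2,3): code 0011 → (2.714,3.000)–(2.450,4.000)
cell (2,4): code 0001 → (2.450,4.000)–(2.000,4.362)
total: 10 segments, chained into 1 closed loop(s), length Σ = 7.653072

segments=10 loops=1 length=7.653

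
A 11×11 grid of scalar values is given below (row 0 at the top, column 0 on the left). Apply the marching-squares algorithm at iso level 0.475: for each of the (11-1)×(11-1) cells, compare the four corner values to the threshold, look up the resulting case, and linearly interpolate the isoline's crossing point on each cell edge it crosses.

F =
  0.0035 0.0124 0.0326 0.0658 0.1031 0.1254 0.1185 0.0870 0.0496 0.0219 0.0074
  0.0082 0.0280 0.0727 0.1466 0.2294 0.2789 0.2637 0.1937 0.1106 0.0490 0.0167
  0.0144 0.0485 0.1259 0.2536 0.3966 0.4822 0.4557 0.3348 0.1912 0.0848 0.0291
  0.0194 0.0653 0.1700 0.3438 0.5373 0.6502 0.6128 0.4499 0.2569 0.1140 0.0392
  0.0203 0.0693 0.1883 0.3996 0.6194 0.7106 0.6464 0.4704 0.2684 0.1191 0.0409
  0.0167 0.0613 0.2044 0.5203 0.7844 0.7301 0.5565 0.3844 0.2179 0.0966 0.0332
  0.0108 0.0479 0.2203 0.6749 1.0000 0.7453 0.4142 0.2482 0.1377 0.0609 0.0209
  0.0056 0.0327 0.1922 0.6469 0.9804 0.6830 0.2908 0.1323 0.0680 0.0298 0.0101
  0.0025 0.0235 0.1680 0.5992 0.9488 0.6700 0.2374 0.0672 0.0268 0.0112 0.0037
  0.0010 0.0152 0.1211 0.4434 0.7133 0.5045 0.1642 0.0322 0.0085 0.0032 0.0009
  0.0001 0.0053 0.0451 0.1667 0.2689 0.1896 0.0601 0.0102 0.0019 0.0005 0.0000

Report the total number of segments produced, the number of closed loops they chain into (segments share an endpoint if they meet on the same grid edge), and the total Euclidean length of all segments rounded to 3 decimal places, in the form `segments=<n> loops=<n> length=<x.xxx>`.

segments=24 loops=1 length=18.938

cell (1,4): code 0100 → (1.965,5.000)–(2.000,4.916)
cell (1,5): code 1000 → (2.000,5.272)–(1.965,5.000)
cell (2,3): code 0100 → (2.557,4.000)–(3.000,3.678)
cell (2,4): code 1110 → (2.000,4.916)–(2.557,4.000)
cell (2,5): code 1101 → (2.123,6.000)–(2.000,5.272)
cell (2,6): code 1000 → (3.000,6.846)–(2.123,6.000)
cell (3,3): code 0110 → (3.000,3.678)–(4.000,3.343)
cell (3,6): code 1001 → (4.000,6.974)–(3.000,6.846)
cell (4,2): code 0100 → (4.625,3.000)–(5.000,2.857)
cell (4,3): code 1110 → (4.000,3.343)–(4.625,3.000)
cell (4,6): code 1001 → (5.000,6.474)–(4.000,6.974)
cell (5,2): code 0110 → (5.000,2.857)–(6.000,2.560)
cell (5,5): code 1011 → (6.000,5.816)–(5.573,6.000)
cell (5,6): code 0001 → (5.573,6.000)–(5.000,6.474)
cell (6,2): code 0110 → (6.000,2.560)–(7.000,2.622)
cell (6,5): code 1001 → (7.000,5.530)–(6.000,5.816)
cell (7,2): code 0110 → (7.000,2.622)–(8.000,2.712)
cell (7,5): code 1001 → (8.000,5.451)–(7.000,5.530)
cell (8,2): code 0010 → (8.000,2.712)–(8.797,3.000)
cell (8,3): code 0111 → (8.797,3.000)–(9.000,3.117)
cell (8,5): code 1001 → (9.000,5.087)–(8.000,5.451)
cell (9,3): code 0010 → (9.000,3.117)–(9.536,4.000)
cell (9,4): code 0011 → (9.536,4.000)–(9.094,5.000)
cell (9,5): code 0001 → (9.094,5.000)–(9.000,5.087)
total: 24 segments, chained into 1 closed loop(s), length Σ = 18.937982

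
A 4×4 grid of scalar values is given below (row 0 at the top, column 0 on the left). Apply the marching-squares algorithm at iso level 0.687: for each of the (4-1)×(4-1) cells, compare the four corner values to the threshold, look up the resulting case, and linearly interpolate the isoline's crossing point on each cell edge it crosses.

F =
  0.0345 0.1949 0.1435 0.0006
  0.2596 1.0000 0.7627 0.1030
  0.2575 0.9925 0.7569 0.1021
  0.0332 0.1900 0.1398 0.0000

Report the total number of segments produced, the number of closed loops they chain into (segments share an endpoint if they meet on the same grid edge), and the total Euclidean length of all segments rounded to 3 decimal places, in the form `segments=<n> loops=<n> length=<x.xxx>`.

cell (0,0): code 0100 → (0.611,1.000)–(1.000,0.577)
cell (0,1): code 1100 → (0.878,2.000)–(0.611,1.000)
cell (0,2): code 1000 → (1.000,2.115)–(0.878,2.000)
cell (1,0): code 0110 → (1.000,0.577)–(2.000,0.584)
cell (1,2): code 1001 → (2.000,2.107)–(1.000,2.115)
cell (2,0): code 0010 → (2.000,0.584)–(2.381,1.000)
cell (2,1): code 0011 → (2.381,1.000)–(2.113,2.000)
cell (2,2): code 0001 → (2.113,2.000)–(2.000,2.107)
total: 8 segments, chained into 1 closed loop(s), length Σ = 5.531385

segments=8 loops=1 length=5.531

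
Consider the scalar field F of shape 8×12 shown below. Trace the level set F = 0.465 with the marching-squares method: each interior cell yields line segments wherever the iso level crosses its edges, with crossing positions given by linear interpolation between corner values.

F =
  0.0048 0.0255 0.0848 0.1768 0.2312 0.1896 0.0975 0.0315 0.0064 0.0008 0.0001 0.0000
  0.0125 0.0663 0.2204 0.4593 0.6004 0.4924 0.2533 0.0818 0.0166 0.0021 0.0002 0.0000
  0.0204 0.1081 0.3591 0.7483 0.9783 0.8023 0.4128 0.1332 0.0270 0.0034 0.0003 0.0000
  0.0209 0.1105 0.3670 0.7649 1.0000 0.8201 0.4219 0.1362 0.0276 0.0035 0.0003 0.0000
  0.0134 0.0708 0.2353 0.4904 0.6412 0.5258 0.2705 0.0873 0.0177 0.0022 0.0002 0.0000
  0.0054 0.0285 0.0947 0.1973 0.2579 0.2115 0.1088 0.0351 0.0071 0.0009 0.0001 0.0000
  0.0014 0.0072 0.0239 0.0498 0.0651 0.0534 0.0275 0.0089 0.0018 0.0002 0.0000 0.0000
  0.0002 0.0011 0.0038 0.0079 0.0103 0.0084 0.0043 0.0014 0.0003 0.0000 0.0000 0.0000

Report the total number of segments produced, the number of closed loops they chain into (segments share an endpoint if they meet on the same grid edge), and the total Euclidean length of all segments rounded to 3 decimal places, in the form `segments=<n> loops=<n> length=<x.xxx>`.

cell (0,3): code 0100 → (0.633,4.000)–(1.000,3.040)
cell (0,4): code 1100 → (0.910,5.000)–(0.633,4.000)
cell (0,5): code 1000 → (1.000,5.115)–(0.910,5.000)
cell (1,2): code 0100 → (1.020,3.000)–(2.000,2.272)
cell (1,3): code 1110 → (1.000,3.040)–(1.020,3.000)
cell (1,5): code 1001 → (2.000,5.866)–(1.000,5.115)
cell (2,2): code 0110 → (2.000,2.272)–(3.000,2.246)
cell (2,5): code 1001 → (3.000,5.892)–(2.000,5.866)
cell (3,2): code 0110 → (3.000,2.246)–(4.000,2.900)
cell (3,5): code 1001 → (4.000,5.238)–(3.000,5.892)
cell (4,2): code 0010 → (4.000,2.900)–(4.087,3.000)
cell (4,3): code 0011 → (4.087,3.000)–(4.460,4.000)
cell (4,4): code 0011 → (4.460,4.000)–(4.193,5.000)
cell (4,5): code 0001 → (4.193,5.000)–(4.000,5.238)
total: 14 segments, chained into 1 closed loop(s), length Σ = 11.658765

segments=14 loops=1 length=11.659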